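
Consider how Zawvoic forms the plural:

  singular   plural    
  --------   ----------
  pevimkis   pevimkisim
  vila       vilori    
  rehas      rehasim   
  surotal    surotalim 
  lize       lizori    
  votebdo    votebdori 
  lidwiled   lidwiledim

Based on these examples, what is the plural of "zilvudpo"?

zilvudpori

vila and surotal both have last vowel 'a' yet inflect differently (vilori, surotalim), so the last vowel is not what conditions the rule; whether the stem ends in a vowel or a consonant is.
"zilvudpo" ends in a vowel. The stems ending in a vowel (votebdo → votebdori, vila → vilori, lize → lizori) drop the final letter and add -ori.
So zilvudpo → zilvudpori.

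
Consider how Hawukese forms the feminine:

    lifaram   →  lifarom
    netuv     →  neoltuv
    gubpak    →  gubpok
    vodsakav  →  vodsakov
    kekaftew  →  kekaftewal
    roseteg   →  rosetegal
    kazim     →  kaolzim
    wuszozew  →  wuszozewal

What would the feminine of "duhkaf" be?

duhkof

vodsakav and netuv both end in -v yet inflect differently (vodsakov, neoltuv), so the final letter is not what conditions the rule; the last vowel is.
"duhkaf" has last vowel 'a'. The stems whose last vowel is 'a' (gubpak → gubpok, lifaram → lifarom, vodsakav → vodsakov) change the last vowel to 'o'.
So duhkaf → duhkof.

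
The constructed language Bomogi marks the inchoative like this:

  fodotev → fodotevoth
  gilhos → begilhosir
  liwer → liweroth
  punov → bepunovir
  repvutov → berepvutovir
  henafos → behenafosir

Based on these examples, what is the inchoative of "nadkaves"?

nadkavesoth

repvutov and fodotev both end in -v yet inflect differently (berepvutovir, fodotevoth), so the final letter is not what conditions the rule; the last vowel is.
"nadkaves" has last vowel 'e'. The stems whose last vowel is 'e' (fodotev → fodotevoth, liwer → liweroth) add -oth.
So nadkaves → nadkavesoth.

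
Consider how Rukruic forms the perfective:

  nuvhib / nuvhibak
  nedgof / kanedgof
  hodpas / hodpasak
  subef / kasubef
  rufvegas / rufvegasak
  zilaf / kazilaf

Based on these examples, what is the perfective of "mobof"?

kamobof

zilaf and hodpas both have last vowel 'a' yet inflect differently (kazilaf, hodpasak), so the last vowel is not what conditions the rule; the final letter is.
"mobof" ends in -f. The stems ending in -f (nedgof → kanedgof, zilaf → kazilaf, subef → kasubef) add the prefix ka-.
The other pattern: stems ending in -b or -s add -ak.
So mobof → kamobof.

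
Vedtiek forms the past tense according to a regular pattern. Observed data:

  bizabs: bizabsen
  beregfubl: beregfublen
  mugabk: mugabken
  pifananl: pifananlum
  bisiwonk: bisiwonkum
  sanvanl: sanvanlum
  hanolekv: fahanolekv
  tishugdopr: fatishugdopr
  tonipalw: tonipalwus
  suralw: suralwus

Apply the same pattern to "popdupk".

beregfubl and pifananl both end in -l yet inflect differently (beregfublen, pifananlum), so the final letter is not what conditions the rule; the second-to-last letter is.
"popdupk" has second-to-last letter 'p'. The one such stem in the data (tishugdopr → fatishugdopr) adds the prefix fa-, so the same rule applies.
So popdupk → fapopdupk.

fapopdupk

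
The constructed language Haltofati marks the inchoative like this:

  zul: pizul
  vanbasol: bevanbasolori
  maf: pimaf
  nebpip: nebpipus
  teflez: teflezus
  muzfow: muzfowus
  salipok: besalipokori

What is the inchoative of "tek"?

zul and vanbasol both end in -l yet inflect differently (pizul, bevanbasolori), so the final letter is not what conditions the rule; the number of vowels is.
"tek" has 1 vowel. The stems with 1 vowel (zul → pizul, maf → pimaf) add the prefix pi-.
So tek → pitek.

pitek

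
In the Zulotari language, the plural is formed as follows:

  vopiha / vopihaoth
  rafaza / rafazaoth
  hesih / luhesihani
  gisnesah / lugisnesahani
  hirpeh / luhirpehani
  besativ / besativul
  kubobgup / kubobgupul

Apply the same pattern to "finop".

finopul

"finop" ends in -p. The one such stem in the data (kubobgup → kubobgupul) adds -ul, so the same rule applies.
The other patterns: stems ending in -a add -oth; stems ending in -h add lu- … -ani around the stem.
So finop → finopul.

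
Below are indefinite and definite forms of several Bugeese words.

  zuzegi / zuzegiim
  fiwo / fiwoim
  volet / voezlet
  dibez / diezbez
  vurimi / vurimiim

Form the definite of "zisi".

zisiim

vurimi and volet both begin with v- yet inflect differently (vurimiim, voezlet), so the first letter is not what conditions the rule; whether the stem ends in a vowel or a consonant is.
"zisi" ends in a vowel. The stems ending in a vowel (fiwo → fiwoim, vurimi → vurimiim, zuzegi → zuzegiim) add -im.
The other pattern: stems ending in a consonant insert -ez- after the first vowel.
So zisi → zisiim.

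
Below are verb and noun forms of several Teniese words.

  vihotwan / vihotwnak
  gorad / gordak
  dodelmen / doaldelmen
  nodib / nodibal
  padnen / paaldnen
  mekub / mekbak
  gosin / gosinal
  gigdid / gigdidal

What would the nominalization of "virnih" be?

virnihal

dodelmen and gosin both end in -n yet inflect differently (doaldelmen, gosinal), so the final letter is not what conditions the rule; the last vowel is.
"virnih" has last vowel 'i'. The stems whose last vowel is 'i' (nodib → nodibal, gigdid → gigdidal, gosin → gosinal) add -al.
The other patterns: stems whose last vowel is 'e' insert -al- after the first vowel; stems whose last vowel is 'a' or 'u' delete the last vowel and add -ak.
So virnih → virnihal.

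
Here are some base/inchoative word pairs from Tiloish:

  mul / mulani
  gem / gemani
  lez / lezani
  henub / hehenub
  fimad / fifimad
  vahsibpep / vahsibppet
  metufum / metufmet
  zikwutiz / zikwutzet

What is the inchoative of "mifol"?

mimifol

gem and metufum both end in -m yet inflect differently (gemani, metufmet), so the final letter is not what conditions the rule; the number of vowels is.
"mifol" has 2 vowels. The stems with 2 vowels (henub → hehenub, fimad → fifimad) repeat the first consonant+vowel as a prefix.
The other patterns: stems with 1 vowel add -ani; stems with 3 vowels delete the last vowel and add -et.
So mifol → mimifol.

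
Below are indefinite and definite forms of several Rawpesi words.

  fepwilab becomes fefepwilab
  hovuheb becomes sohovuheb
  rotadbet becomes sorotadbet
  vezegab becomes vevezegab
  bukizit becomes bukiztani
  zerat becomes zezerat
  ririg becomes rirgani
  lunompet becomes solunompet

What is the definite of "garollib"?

hovuheb and vezegab both end in -b yet inflect differently (sohovuheb, vevezegab), so the final letter is not what conditions the rule; the last vowel is.
"garollib" has last vowel 'i'. The stems whose last vowel is 'i' (bukizit → bukiztani, ririg → rirgani) delete the last vowel and add -ani.
The other patterns: stems whose last vowel is 'e' add the prefix so-; stems whose last vowel is 'a' repeat the first consonant+vowel as a prefix.
So garollib → garollbani.

garollbani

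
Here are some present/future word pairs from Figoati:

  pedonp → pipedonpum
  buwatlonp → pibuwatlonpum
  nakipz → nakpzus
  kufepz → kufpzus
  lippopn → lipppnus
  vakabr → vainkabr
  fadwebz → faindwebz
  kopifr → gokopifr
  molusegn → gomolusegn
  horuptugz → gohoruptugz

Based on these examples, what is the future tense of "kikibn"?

kiinkibn

nakipz and fadwebz both end in -z yet inflect differently (nakpzus, faindwebz), so the final letter is not what conditions the rule; the second-to-last letter is.
"kikibn" has second-to-last letter 'b'. The stems whose second-to-last letter is 'b' (vakabr → vainkabr, fadwebz → faindwebz) insert -in- after the first vowel.
The other patterns: stems whose second-to-last letter is 'n' add pi- … -um around the stem; stems whose second-to-last letter is 'p' delete the last vowel and add -us; stems whose second-to-last letter is 'f' or 'g' add the prefix go-.
So kikibn → kiinkibn.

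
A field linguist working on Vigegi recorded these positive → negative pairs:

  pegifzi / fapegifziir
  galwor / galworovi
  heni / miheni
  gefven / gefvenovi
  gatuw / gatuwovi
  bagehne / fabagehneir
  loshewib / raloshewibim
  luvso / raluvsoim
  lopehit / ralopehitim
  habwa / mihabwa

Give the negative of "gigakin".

"gigakin" begins with g-. The stems beginning with g- (gatuw → gatuwovi, galwor → galworovi, gefven → gefvenovi) add -ovi.
The other patterns: stems beginning with l- add ra- … -im around the stem; stems beginning with h- add the prefix mi-; stems beginning with b- or p- add fa- … -ir around the stem.
So gigakin → gigakinovi.

gigakinovi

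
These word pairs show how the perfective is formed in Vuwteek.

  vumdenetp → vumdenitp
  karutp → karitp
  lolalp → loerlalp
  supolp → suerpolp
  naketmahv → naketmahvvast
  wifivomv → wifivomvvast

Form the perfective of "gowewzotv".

gowewzitv

vumdenetp and lolalp both end in -p yet inflect differently (vumdenitp, loerlalp), so the final letter is not what conditions the rule; the second-to-last letter is.
"gowewzotv" has second-to-last letter 't'. The stems whose second-to-last letter is 't' (vumdenetp → vumdenitp, karutp → karitp) change the last vowel to 'i'.
So gowewzotv → gowewzitv.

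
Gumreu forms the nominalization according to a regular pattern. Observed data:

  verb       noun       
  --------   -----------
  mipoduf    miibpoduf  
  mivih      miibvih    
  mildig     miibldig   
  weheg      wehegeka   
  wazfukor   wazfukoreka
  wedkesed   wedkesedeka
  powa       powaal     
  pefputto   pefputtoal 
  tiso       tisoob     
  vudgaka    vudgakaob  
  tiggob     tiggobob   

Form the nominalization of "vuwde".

vuwdeob

"vuwde" begins with v-. The one such stem in the data (vudgaka → vudgakaob) adds -ob, so the same rule applies.
The other patterns: stems beginning with m- insert -ib- after the first vowel; stems beginning with w- add -eka; stems beginning with p- add -al.
So vuwde → vuwdeob.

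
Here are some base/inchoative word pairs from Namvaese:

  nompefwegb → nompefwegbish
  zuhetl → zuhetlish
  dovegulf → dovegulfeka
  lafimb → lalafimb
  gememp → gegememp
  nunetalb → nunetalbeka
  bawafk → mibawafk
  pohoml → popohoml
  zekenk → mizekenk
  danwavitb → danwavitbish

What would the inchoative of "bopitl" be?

bopitlish

"bopitl" has second-to-last letter 't'. The stems whose second-to-last letter is 't' (danwavitb → danwavitbish, zuhetl → zuhetlish) add -ish.
The other patterns: stems whose second-to-last letter is 'l' add -eka; stems whose second-to-last letter is 'm' repeat the first consonant+vowel as a prefix; stems whose second-to-last letter is 'f' or 'n' add the prefix mi-.
So bopitl → bopitlish.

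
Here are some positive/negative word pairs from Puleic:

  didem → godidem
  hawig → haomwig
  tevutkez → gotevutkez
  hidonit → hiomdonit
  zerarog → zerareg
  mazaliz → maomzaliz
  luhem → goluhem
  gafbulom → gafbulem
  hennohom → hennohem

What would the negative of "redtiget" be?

"redtiget" has last vowel 'e'. The stems whose last vowel is 'e' (tevutkez → gotevutkez, luhem → goluhem, didem → godidem) add the prefix go-.
The other patterns: stems whose last vowel is 'i' insert -om- after the first vowel; stems whose last vowel is 'o' change the last vowel to 'e'.
So redtiget → goredtiget.

goredtiget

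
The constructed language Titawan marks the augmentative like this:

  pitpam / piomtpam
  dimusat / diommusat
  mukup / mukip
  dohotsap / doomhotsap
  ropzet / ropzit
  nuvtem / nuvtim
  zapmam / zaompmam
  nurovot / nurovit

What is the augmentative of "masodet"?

masodit

dimusat and nurovot both end in -t yet inflect differently (diommusat, nurovit), so the final letter is not what conditions the rule; the last vowel is.
"masodet" has last vowel 'e'. The stems whose last vowel is 'e' (nuvtem → nuvtim, ropzet → ropzit) change the last vowel to 'i'.
So masodet → masodit.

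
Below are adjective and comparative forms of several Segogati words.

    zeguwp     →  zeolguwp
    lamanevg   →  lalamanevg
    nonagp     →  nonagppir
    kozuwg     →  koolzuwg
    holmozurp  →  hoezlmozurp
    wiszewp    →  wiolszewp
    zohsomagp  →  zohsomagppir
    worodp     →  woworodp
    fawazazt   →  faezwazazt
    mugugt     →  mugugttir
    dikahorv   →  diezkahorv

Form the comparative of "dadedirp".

daezdedirp

zohsomagp and zeguwp both end in -p yet inflect differently (zohsomagppir, zeolguwp), so the final letter is not what conditions the rule; the second-to-last letter is.
"dadedirp" has second-to-last letter 'r'. The stems whose second-to-last letter is 'r' (dikahorv → diezkahorv, holmozurp → hoezlmozurp) insert -ez- after the first vowel.
So dadedirp → daezdedirp.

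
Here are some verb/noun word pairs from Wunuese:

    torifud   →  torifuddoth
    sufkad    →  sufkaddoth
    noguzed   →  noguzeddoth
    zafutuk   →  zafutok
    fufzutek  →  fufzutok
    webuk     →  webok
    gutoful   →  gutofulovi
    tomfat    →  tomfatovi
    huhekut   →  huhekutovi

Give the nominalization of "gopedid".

"gopedid" ends in -d. The stems ending in -d (torifud → torifuddoth, sufkad → sufkaddoth, noguzed → noguzeddoth) double the final consonant and add -oth.
So gopedid → gopediddoth.

gopediddoth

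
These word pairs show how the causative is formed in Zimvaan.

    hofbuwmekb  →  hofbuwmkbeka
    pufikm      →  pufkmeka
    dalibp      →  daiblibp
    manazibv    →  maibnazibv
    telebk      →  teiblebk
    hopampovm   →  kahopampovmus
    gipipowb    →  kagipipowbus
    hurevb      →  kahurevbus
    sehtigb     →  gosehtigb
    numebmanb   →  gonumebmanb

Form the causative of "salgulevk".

"salgulevk" has second-to-last letter 'v'. The stems whose second-to-last letter is 'v' (hopampovm → kahopampovmus, hurevb → kahurevbus) add ka- … -us around the stem.
The other patterns: stems whose second-to-last letter is 'k' delete the last vowel and add -eka; stems whose second-to-last letter is 'b' insert -ib- after the first vowel; stems whose second-to-last letter is 'g' or 'n' add the prefix go-.
So salgulevk → kasalgulevkus.

kasalgulevkus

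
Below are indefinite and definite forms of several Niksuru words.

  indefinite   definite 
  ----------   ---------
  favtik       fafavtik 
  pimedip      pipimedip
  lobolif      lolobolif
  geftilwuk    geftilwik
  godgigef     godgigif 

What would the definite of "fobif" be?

"fobif" has last vowel 'i'. The stems whose last vowel is 'i' (favtik → fafavtik, lobolif → lolobolif, pimedip → pipimedip) repeat the first consonant+vowel as a prefix.
The other pattern: stems whose last vowel is 'e' or 'u' change the last vowel to 'i'.
So fobif → fofobif.

fofobif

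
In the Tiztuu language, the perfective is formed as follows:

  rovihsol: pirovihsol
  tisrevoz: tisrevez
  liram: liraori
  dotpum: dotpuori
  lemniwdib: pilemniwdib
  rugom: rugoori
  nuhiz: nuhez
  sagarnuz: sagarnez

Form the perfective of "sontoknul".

pisontoknul

rugom and tisrevoz both have last vowel 'o' yet inflect differently (rugoori, tisrevez), so the last vowel is not what conditions the rule; the final letter is.
"sontoknul" ends in -l. The one such stem in the data (rovihsol → pirovihsol) adds the prefix pi-, so the same rule applies.
So sontoknul → pisontoknul.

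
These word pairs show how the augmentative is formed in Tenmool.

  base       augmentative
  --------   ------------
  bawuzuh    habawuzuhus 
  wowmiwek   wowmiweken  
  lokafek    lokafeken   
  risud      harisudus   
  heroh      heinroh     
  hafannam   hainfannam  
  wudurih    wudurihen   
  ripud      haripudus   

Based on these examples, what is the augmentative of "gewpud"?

wudurih and bawuzuh both end in -h yet inflect differently (wudurihen, habawuzuhus), so the final letter is not what conditions the rule; the last vowel is.
"gewpud" has last vowel 'u'. The stems whose last vowel is 'u' (bawuzuh → habawuzuhus, ripud → haripudus, risud → harisudus) add ha- … -us around the stem.
The other patterns: stems whose last vowel is 'e' or 'i' add -en; stems whose last vowel is 'a' or 'o' insert -in- after the first vowel.
So gewpud → hagewpudus.

hagewpudus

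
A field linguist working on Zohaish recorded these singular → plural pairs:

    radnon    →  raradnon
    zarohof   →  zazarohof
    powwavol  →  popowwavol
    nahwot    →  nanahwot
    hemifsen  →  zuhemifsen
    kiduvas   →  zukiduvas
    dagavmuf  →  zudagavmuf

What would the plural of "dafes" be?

zudafes

radnon and hemifsen both end in -n yet inflect differently (raradnon, zuhemifsen), so the final letter is not what conditions the rule; the last vowel is.
"dafes" has last vowel 'e'. The one such stem in the data (hemifsen → zuhemifsen) adds the prefix zu-, so the same rule applies.
So dafes → zudafes.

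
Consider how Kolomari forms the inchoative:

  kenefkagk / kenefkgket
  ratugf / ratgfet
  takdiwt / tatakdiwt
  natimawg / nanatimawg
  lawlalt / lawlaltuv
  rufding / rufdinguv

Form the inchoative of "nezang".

nezanguv

takdiwt and lawlalt both end in -t yet inflect differently (tatakdiwt, lawlaltuv), so the final letter is not what conditions the rule; the second-to-last letter is.
"nezang" has second-to-last letter 'n'. The one such stem in the data (rufding → rufdinguv) adds -uv, so the same rule applies.
So nezang → nezanguv.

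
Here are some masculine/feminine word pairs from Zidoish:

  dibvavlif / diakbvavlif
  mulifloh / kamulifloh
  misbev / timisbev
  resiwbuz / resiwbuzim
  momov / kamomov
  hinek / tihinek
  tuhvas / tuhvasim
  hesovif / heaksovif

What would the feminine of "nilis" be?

niaklis

momov and misbev both end in -v yet inflect differently (kamomov, timisbev), so the final letter is not what conditions the rule; the last vowel is.
"nilis" has last vowel 'i'. The stems whose last vowel is 'i' (dibvavlif → diakbvavlif, hesovif → heaksovif) insert -ak- after the first vowel.
So nilis → niaklis.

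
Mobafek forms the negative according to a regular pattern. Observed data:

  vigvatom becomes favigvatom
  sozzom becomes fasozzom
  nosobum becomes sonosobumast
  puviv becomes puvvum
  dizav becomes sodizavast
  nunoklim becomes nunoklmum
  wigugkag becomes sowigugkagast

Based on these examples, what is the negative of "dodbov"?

fadodbov

"dodbov" has last vowel 'o'. The stems whose last vowel is 'o' (sozzom → fasozzom, vigvatom → favigvatom) add the prefix fa-.
So dodbov → fadodbov.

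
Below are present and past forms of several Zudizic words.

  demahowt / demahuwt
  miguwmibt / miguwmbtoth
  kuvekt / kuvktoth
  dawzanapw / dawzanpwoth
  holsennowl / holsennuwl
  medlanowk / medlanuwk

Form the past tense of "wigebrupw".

demahowt and miguwmibt both end in -t yet inflect differently (demahuwt, miguwmbtoth), so the final letter is not what conditions the rule; the second-to-last letter is.
"wigebrupw" has second-to-last letter 'p'. The one such stem in the data (dawzanapw → dawzanpwoth) deletes the last vowel and adds -oth (as do miguwmibt, kuvekt), so the same rule applies.
The other pattern: stems whose second-to-last letter is 'w' change the last vowel to 'u'.
So wigebrupw → wigebrpwoth.

wigebrpwoth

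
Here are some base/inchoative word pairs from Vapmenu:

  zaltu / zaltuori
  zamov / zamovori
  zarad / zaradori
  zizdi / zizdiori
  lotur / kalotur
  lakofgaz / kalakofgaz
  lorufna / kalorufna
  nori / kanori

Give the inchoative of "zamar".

zizdi and nori both end in -i yet inflect differently (zizdiori, kanori), so the final letter is not what conditions the rule; the first letter is.
"zamar" begins with z-. The stems beginning with z- (zaltu → zaltuori, zamov → zamovori, zarad → zaradori) add -ori.
So zamar → zamarori.

zamarori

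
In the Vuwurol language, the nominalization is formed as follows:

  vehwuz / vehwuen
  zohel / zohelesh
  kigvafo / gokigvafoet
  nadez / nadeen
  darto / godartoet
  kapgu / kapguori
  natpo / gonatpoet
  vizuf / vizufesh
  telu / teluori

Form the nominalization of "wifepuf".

wifepufesh

kapgu and vehwuz both have last vowel 'u' yet inflect differently (kapguori, vehwuen), so the last vowel is not what conditions the rule; the final letter is.
"wifepuf" ends in -f. The one such stem in the data (vizuf → vizufesh) adds -esh, so the same rule applies.
The other patterns: stems ending in -u add -ori; stems ending in -o add go- … -et around the stem; stems ending in -z drop the final letter and add -en.
So wifepuf → wifepufesh.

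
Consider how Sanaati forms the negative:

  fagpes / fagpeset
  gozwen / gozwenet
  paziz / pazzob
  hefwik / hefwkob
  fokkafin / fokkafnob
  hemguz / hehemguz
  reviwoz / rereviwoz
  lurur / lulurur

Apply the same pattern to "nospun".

"nospun" has last vowel 'u'. The stems whose last vowel is 'u' (hemguz → hehemguz, lurur → lulurur) repeat the first consonant+vowel as a prefix.
So nospun → nonospun.

nonospun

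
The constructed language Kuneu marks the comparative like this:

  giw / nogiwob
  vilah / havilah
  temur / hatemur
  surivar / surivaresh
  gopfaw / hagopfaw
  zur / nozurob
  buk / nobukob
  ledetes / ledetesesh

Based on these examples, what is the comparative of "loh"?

nolohob

giw and gopfaw both end in -w yet inflect differently (nogiwob, hagopfaw), so the final letter is not what conditions the rule; the number of vowels is.
"loh" has 1 vowel. The stems with 1 vowel (buk → nobukob, zur → nozurob, giw → nogiwob) add no- … -ob around the stem.
The other patterns: stems with 2 vowels add the prefix ha-; stems with 3 vowels add -esh.
So loh → nolohob.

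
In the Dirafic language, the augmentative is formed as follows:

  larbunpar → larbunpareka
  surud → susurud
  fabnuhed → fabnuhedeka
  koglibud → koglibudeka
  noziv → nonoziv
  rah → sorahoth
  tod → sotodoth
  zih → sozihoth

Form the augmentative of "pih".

sopihoth

tod and surud both end in -d yet inflect differently (sotodoth, susurud), so the final letter is not what conditions the rule; the number of vowels is.
"pih" has 1 vowel. The stems with 1 vowel (tod → sotodoth, rah → sorahoth, zih → sozihoth) add so- … -oth around the stem.
The other patterns: stems with 2 vowels repeat the first consonant+vowel as a prefix; stems with 3 vowels add -eka.
So pih → sopihoth.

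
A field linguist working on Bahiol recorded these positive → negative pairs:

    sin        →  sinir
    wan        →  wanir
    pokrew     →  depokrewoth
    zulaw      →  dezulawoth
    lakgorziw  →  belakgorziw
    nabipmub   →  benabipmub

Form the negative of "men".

menir

pokrew and lakgorziw both end in -w yet inflect differently (depokrewoth, belakgorziw), so the final letter is not what conditions the rule; the number of vowels is.
"men" has 1 vowel. The stems with 1 vowel (sin → sinir, wan → wanir) add -ir.
So men → menir.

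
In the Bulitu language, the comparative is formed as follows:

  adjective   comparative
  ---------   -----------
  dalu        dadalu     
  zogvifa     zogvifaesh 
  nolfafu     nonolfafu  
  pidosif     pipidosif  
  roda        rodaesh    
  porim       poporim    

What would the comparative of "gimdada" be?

roda and porim both have 2 vowels yet inflect differently (rodaesh, poporim), so the number of vowels is not what conditions the rule; the final letter is.
"gimdada" ends in -a. The stems ending in -a (roda → rodaesh, zogvifa → zogvifaesh) add -esh.
The other pattern: stems ending in -f, -m or -u repeat the first consonant+vowel as a prefix.
So gimdada → gimdadaesh.

gimdadaesh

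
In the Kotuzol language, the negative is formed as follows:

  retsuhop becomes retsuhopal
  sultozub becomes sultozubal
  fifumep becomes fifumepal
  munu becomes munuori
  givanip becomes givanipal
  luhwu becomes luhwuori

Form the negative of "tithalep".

tithalepal

munu and sultozub both have last vowel 'u' yet inflect differently (munuori, sultozubal), so the last vowel is not what conditions the rule; whether the stem ends in a vowel or a consonant is.
"tithalep" ends in a consonant. The stems ending in a consonant (retsuhop → retsuhopal, fifumep → fifumepal, sultozub → sultozubal) add -al.
The other pattern: stems ending in a vowel add -ori.
So tithalep → tithalepal.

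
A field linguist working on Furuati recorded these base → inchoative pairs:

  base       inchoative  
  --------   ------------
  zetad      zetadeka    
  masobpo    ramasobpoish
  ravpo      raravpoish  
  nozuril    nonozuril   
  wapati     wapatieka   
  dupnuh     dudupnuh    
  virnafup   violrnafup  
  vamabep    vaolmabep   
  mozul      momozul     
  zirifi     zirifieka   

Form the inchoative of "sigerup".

virnafup and dupnuh both have last vowel 'u' yet inflect differently (violrnafup, dudupnuh), so the last vowel is not what conditions the rule; the final letter is.
"sigerup" ends in -p. The stems ending in -p (virnafup → violrnafup, vamabep → vaolmabep) insert -ol- after the first vowel.
So sigerup → siolgerup.

siolgerup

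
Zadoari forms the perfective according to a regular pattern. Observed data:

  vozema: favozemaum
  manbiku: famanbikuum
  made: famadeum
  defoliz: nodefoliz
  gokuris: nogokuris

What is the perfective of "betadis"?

nobetadis

defoliz and vozema both have 3 vowels yet inflect differently (nodefoliz, favozemaum), so the number of vowels is not what conditions the rule; whether the stem ends in a vowel or a consonant is.
"betadis" ends in a consonant. The stems ending in a consonant (defoliz → nodefoliz, gokuris → nogokuris) add the prefix no-.
The other pattern: stems ending in a vowel add fa- … -um around the stem.
So betadis → nobetadis.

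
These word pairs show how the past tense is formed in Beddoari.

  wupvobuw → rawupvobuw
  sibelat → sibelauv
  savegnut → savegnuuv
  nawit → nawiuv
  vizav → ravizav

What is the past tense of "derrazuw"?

savegnut and wupvobuw both have last vowel 'u' yet inflect differently (savegnuuv, rawupvobuw), so the last vowel is not what conditions the rule; the final letter is.
"derrazuw" ends in -w. The one such stem in the data (wupvobuw → rawupvobuw) adds the prefix ra-, so the same rule applies.
The other pattern: stems ending in -t drop the final letter and add -uv.
So derrazuw → raderrazuw.

raderrazuw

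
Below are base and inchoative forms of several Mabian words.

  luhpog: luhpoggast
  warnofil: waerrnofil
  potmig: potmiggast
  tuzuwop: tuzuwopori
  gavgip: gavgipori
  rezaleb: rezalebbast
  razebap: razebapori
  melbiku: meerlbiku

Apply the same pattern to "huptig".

huptiggast

tuzuwop and luhpog both have last vowel 'o' yet inflect differently (tuzuwopori, luhpoggast), so the last vowel is not what conditions the rule; the final letter is.
"huptig" ends in -g. The stems ending in -g (luhpog → luhpoggast, potmig → potmiggast) double the final consonant and add -ast.
So huptig → huptiggast.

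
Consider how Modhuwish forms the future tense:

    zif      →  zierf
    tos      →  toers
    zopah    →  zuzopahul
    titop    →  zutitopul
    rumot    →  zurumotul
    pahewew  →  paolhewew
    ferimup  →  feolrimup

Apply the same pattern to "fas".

faers

titop and ferimup both end in -p yet inflect differently (zutitopul, feolrimup), so the final letter is not what conditions the rule; the number of vowels is.
"fas" has 1 vowel. The stems with 1 vowel (zif → zierf, tos → toers) insert -er- after the first vowel.
The other patterns: stems with 2 vowels add zu- … -ul around the stem; stems with 3 vowels insert -ol- after the first vowel.
So fas → faers.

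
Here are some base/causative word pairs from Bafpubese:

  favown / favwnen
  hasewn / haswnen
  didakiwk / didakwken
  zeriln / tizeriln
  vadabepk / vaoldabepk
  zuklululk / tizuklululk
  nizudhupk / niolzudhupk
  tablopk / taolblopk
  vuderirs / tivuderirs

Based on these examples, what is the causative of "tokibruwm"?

vadabepk and didakiwk both end in -k yet inflect differently (vaoldabepk, didakwken), so the final letter is not what conditions the rule; the second-to-last letter is.
"tokibruwm" has second-to-last letter 'w'. The stems whose second-to-last letter is 'w' (hasewn → haswnen, didakiwk → didakwken, favown → favwnen) delete the last vowel and add -en.
So tokibruwm → tokibrwmen.

tokibrwmen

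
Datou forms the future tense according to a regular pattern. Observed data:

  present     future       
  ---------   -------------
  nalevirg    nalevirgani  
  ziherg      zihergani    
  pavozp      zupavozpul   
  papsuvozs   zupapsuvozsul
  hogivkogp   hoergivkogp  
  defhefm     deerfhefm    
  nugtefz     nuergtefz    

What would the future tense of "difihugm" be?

dierfihugm

"difihugm" has second-to-last letter 'g'. The one such stem in the data (hogivkogp → hoergivkogp) inserts -er- after the first vowel (as do defhefm, nugtefz), so the same rule applies.
The other patterns: stems whose second-to-last letter is 'r' add -ani; stems whose second-to-last letter is 'z' add zu- … -ul around the stem.
So difihugm → dierfihugm.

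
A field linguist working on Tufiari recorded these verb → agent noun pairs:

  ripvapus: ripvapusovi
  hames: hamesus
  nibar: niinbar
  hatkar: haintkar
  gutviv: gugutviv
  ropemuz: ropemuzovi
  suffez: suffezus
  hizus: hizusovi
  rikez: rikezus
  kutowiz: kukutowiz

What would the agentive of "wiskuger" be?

wiskugerus

suffez and kutowiz both end in -z yet inflect differently (suffezus, kukutowiz), so the final letter is not what conditions the rule; the last vowel is.
"wiskuger" has last vowel 'e'. The stems whose last vowel is 'e' (hames → hamesus, suffez → suffezus, rikez → rikezus) add -us.
So wiskuger → wiskugerus.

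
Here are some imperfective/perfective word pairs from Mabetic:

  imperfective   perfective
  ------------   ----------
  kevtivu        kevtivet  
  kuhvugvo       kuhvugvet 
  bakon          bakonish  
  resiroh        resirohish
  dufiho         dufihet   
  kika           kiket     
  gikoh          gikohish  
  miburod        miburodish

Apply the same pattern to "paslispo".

paslispet

bakon and dufiho both have last vowel 'o' yet inflect differently (bakonish, dufihet), so the last vowel is not what conditions the rule; whether the stem ends in a vowel or a consonant is.
"paslispo" ends in a vowel. The stems ending in a vowel (dufiho → dufihet, kuhvugvo → kuhvugvet, kevtivu → kevtivet) drop the final letter and add -et.
The other pattern: stems ending in a consonant add -ish.
So paslispo → paslispet.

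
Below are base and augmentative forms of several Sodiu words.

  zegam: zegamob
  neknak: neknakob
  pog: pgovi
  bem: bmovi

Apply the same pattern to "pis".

psovi

bem and zegam both end in -m yet inflect differently (bmovi, zegamob), so the final letter is not what conditions the rule; the number of vowels is.
"pis" has 1 vowel. The stems with 1 vowel (bem → bmovi, pog → pgovi) delete the last vowel and add -ovi.
The other pattern: stems with 2 vowels add -ob.
So pis → psovi.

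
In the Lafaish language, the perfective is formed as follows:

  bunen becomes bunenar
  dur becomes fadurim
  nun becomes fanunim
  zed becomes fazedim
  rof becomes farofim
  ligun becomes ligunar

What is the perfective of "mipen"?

"mipen" has 2 vowels. The stems with 2 vowels (ligun → ligunar, bunen → bunenar) add -ar.
The other pattern: stems with 1 vowel add fa- … -im around the stem.
So mipen → mipenar.

mipenar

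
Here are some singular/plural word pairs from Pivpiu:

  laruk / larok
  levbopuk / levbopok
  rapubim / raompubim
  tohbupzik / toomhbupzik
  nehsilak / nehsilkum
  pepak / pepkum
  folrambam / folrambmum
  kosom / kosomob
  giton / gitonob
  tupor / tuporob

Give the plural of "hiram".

hirmum

laruk and tohbupzik both end in -k yet inflect differently (larok, toomhbupzik), so the final letter is not what conditions the rule; the last vowel is.
"hiram" has last vowel 'a'. The stems whose last vowel is 'a' (nehsilak → nehsilkum, pepak → pepkum, folrambam → folrambmum) delete the last vowel and add -um.
So hiram → hirmum.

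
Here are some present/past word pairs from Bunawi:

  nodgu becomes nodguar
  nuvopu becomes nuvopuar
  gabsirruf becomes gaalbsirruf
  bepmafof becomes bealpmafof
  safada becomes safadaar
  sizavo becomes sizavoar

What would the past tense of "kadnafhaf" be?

gabsirruf and nodgu both have last vowel 'u' yet inflect differently (gaalbsirruf, nodguar), so the last vowel is not what conditions the rule; whether the stem ends in a vowel or a consonant is.
"kadnafhaf" ends in a consonant. The stems ending in a consonant (gabsirruf → gaalbsirruf, bepmafof → bealpmafof) insert -al- after the first vowel.
The other pattern: stems ending in a vowel add -ar.
So kadnafhaf → kaaldnafhaf.

kaaldnafhaf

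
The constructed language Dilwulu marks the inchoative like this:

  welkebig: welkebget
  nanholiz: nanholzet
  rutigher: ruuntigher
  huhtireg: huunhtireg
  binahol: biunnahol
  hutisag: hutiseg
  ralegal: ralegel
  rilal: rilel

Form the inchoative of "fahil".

fahlet

welkebig and huhtireg both end in -g yet inflect differently (welkebget, huunhtireg), so the final letter is not what conditions the rule; the last vowel is.
"fahil" has last vowel 'i'. The stems whose last vowel is 'i' (welkebig → welkebget, nanholiz → nanholzet) delete the last vowel and add -et.
So fahil → fahlet.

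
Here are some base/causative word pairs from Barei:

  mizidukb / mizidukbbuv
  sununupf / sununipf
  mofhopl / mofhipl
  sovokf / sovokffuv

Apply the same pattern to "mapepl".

mapipl

sununupf and sovokf both end in -f yet inflect differently (sununipf, sovokffuv), so the final letter is not what conditions the rule; the second-to-last letter is.
"mapepl" has second-to-last letter 'p'. The stems whose second-to-last letter is 'p' (mofhopl → mofhipl, sununupf → sununipf) change the last vowel to 'i'.
So mapepl → mapipl.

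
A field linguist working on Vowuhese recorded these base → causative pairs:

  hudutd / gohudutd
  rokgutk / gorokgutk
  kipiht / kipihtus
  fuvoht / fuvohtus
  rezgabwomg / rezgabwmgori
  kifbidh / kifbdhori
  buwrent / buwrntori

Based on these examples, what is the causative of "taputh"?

gotaputh

"taputh" has second-to-last letter 't'. The stems whose second-to-last letter is 't' (hudutd → gohudutd, rokgutk → gorokgutk) add the prefix go-.
So taputh → gotaputh.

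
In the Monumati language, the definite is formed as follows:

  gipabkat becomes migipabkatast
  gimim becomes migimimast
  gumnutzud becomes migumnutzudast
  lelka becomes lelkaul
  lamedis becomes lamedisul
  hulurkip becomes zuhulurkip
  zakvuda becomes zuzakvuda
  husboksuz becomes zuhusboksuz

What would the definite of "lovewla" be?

lelka and zakvuda both end in -a yet inflect differently (lelkaul, zuzakvuda), so the final letter is not what conditions the rule; the first letter is.
"lovewla" begins with l-. The stems beginning with l- (lelka → lelkaul, lamedis → lamedisul) add -ul.
The other patterns: stems beginning with g- add mi- … -ast around the stem; stems beginning with h- or z- add the prefix zu-.
So lovewla → lovewlaul.

lovewlaul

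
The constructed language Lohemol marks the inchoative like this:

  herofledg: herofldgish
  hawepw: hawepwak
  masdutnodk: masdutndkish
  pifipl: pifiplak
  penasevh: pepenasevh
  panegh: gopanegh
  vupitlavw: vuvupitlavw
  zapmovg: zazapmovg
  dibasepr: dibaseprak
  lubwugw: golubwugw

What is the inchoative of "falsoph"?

falsophak

"falsoph" has second-to-last letter 'p'. The stems whose second-to-last letter is 'p' (dibasepr → dibaseprak, pifipl → pifiplak, hawepw → hawepwak) add -ak.
So falsoph → falsophak.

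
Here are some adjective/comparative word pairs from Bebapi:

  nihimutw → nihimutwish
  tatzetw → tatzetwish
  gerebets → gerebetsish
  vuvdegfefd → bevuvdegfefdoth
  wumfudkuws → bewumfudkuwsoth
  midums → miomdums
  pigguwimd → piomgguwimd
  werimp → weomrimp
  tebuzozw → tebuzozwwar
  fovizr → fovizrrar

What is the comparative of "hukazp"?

hukazppar

gerebets and wumfudkuws both end in -s yet inflect differently (gerebetsish, bewumfudkuwsoth), so the final letter is not what conditions the rule; the second-to-last letter is.
"hukazp" has second-to-last letter 'z'. The stems whose second-to-last letter is 'z' (tebuzozw → tebuzozwwar, fovizr → fovizrrar) double the final consonant and add -ar.
The other patterns: stems whose second-to-last letter is 't' add -ish; stems whose second-to-last letter is 'f' or 'w' add be- … -oth around the stem; stems whose second-to-last letter is 'm' insert -om- after the first vowel.
So hukazp → hukazppar.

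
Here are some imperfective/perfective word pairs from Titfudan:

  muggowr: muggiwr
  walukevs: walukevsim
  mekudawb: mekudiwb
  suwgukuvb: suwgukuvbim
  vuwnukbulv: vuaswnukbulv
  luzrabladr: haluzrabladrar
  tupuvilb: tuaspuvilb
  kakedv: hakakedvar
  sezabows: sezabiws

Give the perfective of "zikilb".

ziaskilb

tupuvilb and suwgukuvb both end in -b yet inflect differently (tuaspuvilb, suwgukuvbim), so the final letter is not what conditions the rule; the second-to-last letter is.
"zikilb" has second-to-last letter 'l'. The stems whose second-to-last letter is 'l' (tupuvilb → tuaspuvilb, vuwnukbulv → vuaswnukbulv) insert -as- after the first vowel.
The other patterns: stems whose second-to-last letter is 'v' add -im; stems whose second-to-last letter is 'd' add ha- … -ar around the stem; stems whose second-to-last letter is 'w' change the last vowel to 'i'.
So zikilb → ziaskilb.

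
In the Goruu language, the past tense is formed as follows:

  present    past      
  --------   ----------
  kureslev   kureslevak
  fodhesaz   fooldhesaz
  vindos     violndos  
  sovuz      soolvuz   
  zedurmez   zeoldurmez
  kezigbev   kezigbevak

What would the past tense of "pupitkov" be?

kezigbev and zedurmez both have last vowel 'e' yet inflect differently (kezigbevak, zeoldurmez), so the last vowel is not what conditions the rule; the final letter is.
"pupitkov" ends in -v. The stems ending in -v (kezigbev → kezigbevak, kureslev → kureslevak) add -ak.
The other pattern: stems ending in -s or -z insert -ol- after the first vowel.
So pupitkov → pupitkovak.

pupitkovak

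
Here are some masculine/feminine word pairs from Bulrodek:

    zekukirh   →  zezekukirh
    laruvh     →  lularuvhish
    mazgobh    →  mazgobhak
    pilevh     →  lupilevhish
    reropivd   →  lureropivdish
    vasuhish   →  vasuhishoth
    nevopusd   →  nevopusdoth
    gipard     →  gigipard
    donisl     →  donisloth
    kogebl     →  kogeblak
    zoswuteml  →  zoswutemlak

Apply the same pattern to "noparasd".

mazgobh and zekukirh both end in -h yet inflect differently (mazgobhak, zezekukirh), so the final letter is not what conditions the rule; the second-to-last letter is.
"noparasd" has second-to-last letter 's'. The stems whose second-to-last letter is 's' (donisl → donisloth, vasuhish → vasuhishoth, nevopusd → nevopusdoth) add -oth.
The other patterns: stems whose second-to-last letter is 'b' or 'm' add -ak; stems whose second-to-last letter is 'r' repeat the first consonant+vowel as a prefix; stems whose second-to-last letter is 'v' add lu- … -ish around the stem.
So noparasd → noparasdoth.

noparasdoth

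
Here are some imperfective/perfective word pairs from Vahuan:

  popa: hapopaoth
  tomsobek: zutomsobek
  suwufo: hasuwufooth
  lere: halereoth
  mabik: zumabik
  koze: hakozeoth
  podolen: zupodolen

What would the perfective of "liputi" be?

haliputioth

"liputi" ends in a vowel. The stems ending in a vowel (popa → hapopaoth, koze → hakozeoth, suwufo → hasuwufooth) add ha- … -oth around the stem.
The other pattern: stems ending in a consonant add the prefix zu-.
So liputi → haliputioth.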